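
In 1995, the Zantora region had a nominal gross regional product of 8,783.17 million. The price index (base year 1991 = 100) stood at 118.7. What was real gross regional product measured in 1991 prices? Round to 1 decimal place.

7,399.5 million

Real gross regional product = Nominal / (price index/100) = 8783.17 / 1.187 = 7399.47.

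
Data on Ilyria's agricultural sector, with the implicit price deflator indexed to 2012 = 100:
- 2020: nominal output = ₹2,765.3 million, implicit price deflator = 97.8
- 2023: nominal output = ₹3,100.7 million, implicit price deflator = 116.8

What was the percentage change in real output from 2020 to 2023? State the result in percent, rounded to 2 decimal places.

Deflate each year: 2020 → 2765.3/0.978 = 2827.51; 2023 → 3100.7/1.168 = 2654.71.
So real output changed by 2654.71/2827.51 − 1 = -0.0611, i.e. -6.11%.

-6.11%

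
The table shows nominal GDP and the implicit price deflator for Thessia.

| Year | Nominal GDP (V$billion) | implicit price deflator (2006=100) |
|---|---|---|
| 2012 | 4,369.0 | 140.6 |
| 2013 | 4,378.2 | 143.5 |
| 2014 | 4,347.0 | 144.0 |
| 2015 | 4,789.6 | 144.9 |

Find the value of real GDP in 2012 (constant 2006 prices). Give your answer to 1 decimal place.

Real GDP 2012 = 4369.0 / 1.406 = 3107.40.

V$3,107.4 billion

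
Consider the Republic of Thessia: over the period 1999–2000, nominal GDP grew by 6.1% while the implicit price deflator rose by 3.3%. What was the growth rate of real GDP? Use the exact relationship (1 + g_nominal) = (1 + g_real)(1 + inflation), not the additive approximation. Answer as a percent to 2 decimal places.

(1 + g_nom) = (1 + g_real)(1 + π), so g_real = 1.0610 / 1.0330 − 1 = 0.02711.

2.71%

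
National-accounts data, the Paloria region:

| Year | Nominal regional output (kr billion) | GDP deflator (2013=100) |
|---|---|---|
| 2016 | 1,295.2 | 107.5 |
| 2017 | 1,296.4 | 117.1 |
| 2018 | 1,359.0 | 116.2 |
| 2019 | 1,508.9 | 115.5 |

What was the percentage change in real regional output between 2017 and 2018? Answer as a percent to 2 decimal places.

Real regional output 2017 = 1296.4/1.171 = 1107.09.
Real regional output 2018 = 1359.0/1.162 = 1169.54.
Change = 1169.54/1107.09 − 1 = 0.0564.

5.64%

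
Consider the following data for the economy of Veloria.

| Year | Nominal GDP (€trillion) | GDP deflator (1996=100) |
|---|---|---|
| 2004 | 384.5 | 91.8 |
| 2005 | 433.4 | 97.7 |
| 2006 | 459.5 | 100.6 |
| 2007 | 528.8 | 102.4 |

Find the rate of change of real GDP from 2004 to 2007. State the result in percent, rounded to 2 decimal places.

Real GDP 2004 = 384.5/0.918 = 418.85.
Real GDP 2007 = 528.8/1.024 = 516.41.
Change = 516.41/418.85 − 1 = 0.2329.

23.29%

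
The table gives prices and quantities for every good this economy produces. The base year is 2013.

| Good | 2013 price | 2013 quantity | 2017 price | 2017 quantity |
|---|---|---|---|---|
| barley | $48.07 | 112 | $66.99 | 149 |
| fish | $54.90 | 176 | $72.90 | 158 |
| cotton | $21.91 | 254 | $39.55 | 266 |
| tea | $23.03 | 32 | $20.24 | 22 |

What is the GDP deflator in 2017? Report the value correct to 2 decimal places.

Nominal GDP 2017 = 66.99·149 + 72.90·158 + 39.55·266 + 20.24·22 = 32465.29.
Real GDP 2017 (at 2013 prices) = 48.07·149 + 54.90·158 + 21.91·266 + 23.03·22 = 22171.35.
Deflator = Nominal/Real × 100 = 32465.29/22171.35 × 100 = 146.429.

146.43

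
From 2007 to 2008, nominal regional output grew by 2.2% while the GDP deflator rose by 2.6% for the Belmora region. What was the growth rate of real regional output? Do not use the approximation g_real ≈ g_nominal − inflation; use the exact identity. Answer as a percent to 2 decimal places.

-0.39%

(1 + g_nom) = (1 + g_real)(1 + π), so g_real = 1.0220 / 1.0260 − 1 = -0.00390.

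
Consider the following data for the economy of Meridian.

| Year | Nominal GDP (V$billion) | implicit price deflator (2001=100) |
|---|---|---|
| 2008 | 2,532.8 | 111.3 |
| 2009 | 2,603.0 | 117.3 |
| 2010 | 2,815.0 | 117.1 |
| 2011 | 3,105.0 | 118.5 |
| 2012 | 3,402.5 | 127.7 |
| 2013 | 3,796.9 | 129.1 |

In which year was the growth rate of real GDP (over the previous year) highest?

2009: real = 2603.0/1.173 = 2219.10; growth vs 2008 (2275.65) = -2.49%.
2010: real = 2815.0/1.171 = 2403.93; growth vs 2009 (2219.10) = 8.33%.
2011: real = 3105.0/1.185 = 2620.25; growth vs 2010 (2403.93) = 9.00%.
2012: real = 3402.5/1.277 = 2664.45; growth vs 2011 (2620.25) = 1.69%.
2013: real = 3796.9/1.291 = 2941.05; growth vs 2012 (2664.45) = 10.38%.

2013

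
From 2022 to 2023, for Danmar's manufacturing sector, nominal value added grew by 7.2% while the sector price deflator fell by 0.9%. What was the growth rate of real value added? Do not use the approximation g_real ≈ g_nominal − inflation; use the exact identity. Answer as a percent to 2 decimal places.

8.17%

(1 + g_nom) = (1 + g_real)(1 + π), so g_real = 1.0720 / 0.9910 − 1 = 0.08174.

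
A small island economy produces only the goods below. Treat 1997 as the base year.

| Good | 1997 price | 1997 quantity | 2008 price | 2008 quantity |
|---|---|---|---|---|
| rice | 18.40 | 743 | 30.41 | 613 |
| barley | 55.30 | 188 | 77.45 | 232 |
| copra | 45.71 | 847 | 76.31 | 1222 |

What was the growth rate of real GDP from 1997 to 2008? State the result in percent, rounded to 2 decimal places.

27.37%

Real GDP 1997 = Nominal GDP 1997 = 18.40·743 + 55.30·188 + 45.71·847 = 62783.97.
Real GDP 2008 (at 1997 prices) = 18.40·613 + 55.30·232 + 45.71·1222 = 79966.42.
Real growth = 79966.42/62783.97 − 1 = 0.2737.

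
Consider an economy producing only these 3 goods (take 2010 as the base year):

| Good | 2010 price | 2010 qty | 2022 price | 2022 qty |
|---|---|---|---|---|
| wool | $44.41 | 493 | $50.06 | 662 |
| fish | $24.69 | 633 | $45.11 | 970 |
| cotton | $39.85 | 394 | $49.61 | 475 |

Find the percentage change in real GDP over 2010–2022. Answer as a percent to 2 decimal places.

Real GDP 2010 = Nominal GDP 2010 = 44.41·493 + 24.69·633 + 39.85·394 = 53223.80.
Real GDP 2022 (at 2010 prices) = 44.41·662 + 24.69·970 + 39.85·475 = 72277.47.
Real growth = 72277.47/53223.80 − 1 = 0.3580.

35.80%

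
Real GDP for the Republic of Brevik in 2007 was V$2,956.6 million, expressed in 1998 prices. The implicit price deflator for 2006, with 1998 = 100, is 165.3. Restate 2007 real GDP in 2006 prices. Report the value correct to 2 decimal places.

V$4,887.26 million

Real GDP in 2006 prices = Real GDP in 1998 prices × (P_2006/P_1998) = 2956.6 × 1.653 = 4887.26.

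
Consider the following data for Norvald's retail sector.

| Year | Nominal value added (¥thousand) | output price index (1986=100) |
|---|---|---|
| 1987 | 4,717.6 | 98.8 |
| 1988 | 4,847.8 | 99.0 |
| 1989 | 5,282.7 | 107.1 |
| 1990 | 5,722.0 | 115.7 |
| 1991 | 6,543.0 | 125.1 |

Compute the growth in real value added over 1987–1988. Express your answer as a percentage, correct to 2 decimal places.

2.55%

Real value added 1987 = 4717.6/0.988 = 4774.90.
Real value added 1988 = 4847.8/0.990 = 4896.77.
Change = 4896.77/4774.90 − 1 = 0.0255.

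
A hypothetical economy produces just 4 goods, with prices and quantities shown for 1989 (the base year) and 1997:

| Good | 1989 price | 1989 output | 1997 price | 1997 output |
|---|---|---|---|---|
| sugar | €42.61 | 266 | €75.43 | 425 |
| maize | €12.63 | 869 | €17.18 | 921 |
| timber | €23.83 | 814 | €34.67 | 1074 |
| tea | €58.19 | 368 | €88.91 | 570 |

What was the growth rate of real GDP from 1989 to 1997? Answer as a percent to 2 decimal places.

Real GDP 1989 = Nominal GDP 1989 = 42.61·266 + 12.63·869 + 23.83·814 + 58.19·368 = 63121.27.
Real GDP 1997 (at 1989 prices) = 42.61·425 + 12.63·921 + 23.83·1074 + 58.19·570 = 88503.20.
Real growth = 88503.20/63121.27 − 1 = 0.4021.

40.21%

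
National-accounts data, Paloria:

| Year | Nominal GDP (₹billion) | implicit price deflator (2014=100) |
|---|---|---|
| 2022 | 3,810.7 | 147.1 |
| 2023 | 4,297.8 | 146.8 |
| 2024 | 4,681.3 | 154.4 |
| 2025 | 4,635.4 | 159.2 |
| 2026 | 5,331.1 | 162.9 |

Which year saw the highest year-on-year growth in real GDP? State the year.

2023: real = 4297.8/1.468 = 2927.66; growth vs 2022 (2590.55) = 13.01%.
2024: real = 4681.3/1.544 = 3031.93; growth vs 2023 (2927.66) = 3.56%.
2025: real = 4635.4/1.592 = 2911.68; growth vs 2024 (3031.93) = -3.97%.
2026: real = 5331.1/1.629 = 3272.62; growth vs 2025 (2911.68) = 12.40%.

2023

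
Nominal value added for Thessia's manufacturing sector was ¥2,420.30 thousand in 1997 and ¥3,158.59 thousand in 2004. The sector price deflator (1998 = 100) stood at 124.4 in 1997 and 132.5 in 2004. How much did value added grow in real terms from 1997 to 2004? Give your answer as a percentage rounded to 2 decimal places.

Deflate each year: 1997 → 2420.30/1.244 = 1945.58; 2004 → 3158.59/1.325 = 2383.84.
So real value added changed by 2383.84/1945.58 − 1 = 0.2253, i.e. 22.53%.

22.53%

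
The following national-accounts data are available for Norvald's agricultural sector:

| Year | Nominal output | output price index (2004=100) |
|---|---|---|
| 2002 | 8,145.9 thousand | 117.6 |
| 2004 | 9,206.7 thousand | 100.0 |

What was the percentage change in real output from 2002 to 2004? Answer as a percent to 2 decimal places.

32.91%

Deflate each year: 2002 → 8145.9/1.176 = 6926.79; 2004 → 9206.7/1.000 = 9206.70.
So real output changed by 9206.70/6926.79 − 1 = 0.3291, i.e. 32.91%.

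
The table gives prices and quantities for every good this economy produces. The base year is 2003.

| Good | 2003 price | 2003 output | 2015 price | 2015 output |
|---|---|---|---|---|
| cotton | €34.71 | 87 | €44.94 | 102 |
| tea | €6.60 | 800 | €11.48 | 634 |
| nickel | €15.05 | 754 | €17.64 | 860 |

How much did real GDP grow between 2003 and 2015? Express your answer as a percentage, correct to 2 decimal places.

5.19%

Real GDP 2003 = Nominal GDP 2003 = 34.71·87 + 6.60·800 + 15.05·754 = 19647.47.
Real GDP 2015 (at 2003 prices) = 34.71·102 + 6.60·634 + 15.05·860 = 20667.82.
Real growth = 20667.82/19647.47 − 1 = 0.0519.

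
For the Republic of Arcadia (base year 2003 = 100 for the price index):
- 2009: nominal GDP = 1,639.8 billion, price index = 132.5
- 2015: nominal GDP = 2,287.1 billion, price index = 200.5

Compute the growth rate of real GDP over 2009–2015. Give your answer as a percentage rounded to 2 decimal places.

-7.83%

Deflate each year: 2009 → 1639.8/1.325 = 1237.58; 2015 → 2287.1/2.005 = 1140.70.
So real GDP changed by 1140.70/1237.58 − 1 = -0.0783, i.e. -7.83%.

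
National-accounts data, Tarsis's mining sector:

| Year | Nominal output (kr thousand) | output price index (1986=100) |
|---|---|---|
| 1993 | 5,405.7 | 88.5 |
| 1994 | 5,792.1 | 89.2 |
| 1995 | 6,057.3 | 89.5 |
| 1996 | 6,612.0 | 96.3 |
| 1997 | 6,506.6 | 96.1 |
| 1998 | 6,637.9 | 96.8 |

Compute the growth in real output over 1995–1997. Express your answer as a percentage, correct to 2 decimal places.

Real output 1995 = 6057.3/0.895 = 6767.93.
Real output 1997 = 6506.6/0.961 = 6770.66.
Change = 6770.66/6767.93 − 1 = 0.0004.

0.04%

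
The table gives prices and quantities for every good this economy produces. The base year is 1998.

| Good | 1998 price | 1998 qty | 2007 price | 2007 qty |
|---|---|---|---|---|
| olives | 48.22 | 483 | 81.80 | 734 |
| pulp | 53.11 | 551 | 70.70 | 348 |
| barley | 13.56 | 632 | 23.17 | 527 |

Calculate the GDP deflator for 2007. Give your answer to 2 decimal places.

Nominal GDP 2007 = 81.80·734 + 70.70·348 + 23.17·527 = 96855.39.
Real GDP 2007 (at 1998 prices) = 48.22·734 + 53.11·348 + 13.56·527 = 61021.88.
Deflator = Nominal/Real × 100 = 96855.39/61021.88 × 100 = 158.722.

158.72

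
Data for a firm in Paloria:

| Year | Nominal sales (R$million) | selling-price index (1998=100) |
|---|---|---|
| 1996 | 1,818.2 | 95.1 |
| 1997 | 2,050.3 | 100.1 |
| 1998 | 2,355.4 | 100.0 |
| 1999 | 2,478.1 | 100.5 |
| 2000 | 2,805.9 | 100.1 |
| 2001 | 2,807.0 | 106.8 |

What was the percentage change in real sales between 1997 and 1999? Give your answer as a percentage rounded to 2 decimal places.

Real sales 1997 = 2050.3/1.001 = 2048.25.
Real sales 1999 = 2478.1/1.005 = 2465.77.
Change = 2465.77/2048.25 − 1 = 0.2038.

20.38%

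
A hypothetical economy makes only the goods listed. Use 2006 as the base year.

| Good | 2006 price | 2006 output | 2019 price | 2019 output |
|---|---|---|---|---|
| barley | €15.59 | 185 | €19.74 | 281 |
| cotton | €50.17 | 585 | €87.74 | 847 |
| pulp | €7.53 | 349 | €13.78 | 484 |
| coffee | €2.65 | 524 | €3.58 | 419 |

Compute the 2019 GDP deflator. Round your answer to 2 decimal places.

170.51

Nominal GDP 2019 = 19.74·281 + 87.74·847 + 13.78·484 + 3.58·419 = 88032.26.
Real GDP 2019 (at 2006 prices) = 15.59·281 + 50.17·847 + 7.53·484 + 2.65·419 = 51629.65.
Deflator = Nominal/Real × 100 = 88032.26/51629.65 × 100 = 170.507.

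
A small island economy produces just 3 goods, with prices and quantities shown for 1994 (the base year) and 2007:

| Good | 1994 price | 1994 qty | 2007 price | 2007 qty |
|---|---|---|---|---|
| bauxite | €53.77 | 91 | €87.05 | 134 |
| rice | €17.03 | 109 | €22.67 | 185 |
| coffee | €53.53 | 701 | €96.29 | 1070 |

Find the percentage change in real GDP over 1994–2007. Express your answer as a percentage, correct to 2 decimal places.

Real GDP 1994 = Nominal GDP 1994 = 53.77·91 + 17.03·109 + 53.53·701 = 44273.87.
Real GDP 2007 (at 1994 prices) = 53.77·134 + 17.03·185 + 53.53·1070 = 67632.83.
Real growth = 67632.83/44273.87 − 1 = 0.5276.

52.76%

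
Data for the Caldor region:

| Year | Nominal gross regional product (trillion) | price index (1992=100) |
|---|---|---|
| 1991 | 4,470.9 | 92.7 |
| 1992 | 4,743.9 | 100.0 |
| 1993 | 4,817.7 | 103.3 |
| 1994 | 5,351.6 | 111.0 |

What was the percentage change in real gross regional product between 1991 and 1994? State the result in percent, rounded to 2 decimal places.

Real gross regional product 1991 = 4470.9/0.927 = 4822.98.
Real gross regional product 1994 = 5351.6/1.110 = 4821.26.
Change = 4821.26/4822.98 − 1 = -0.0004.

-0.04%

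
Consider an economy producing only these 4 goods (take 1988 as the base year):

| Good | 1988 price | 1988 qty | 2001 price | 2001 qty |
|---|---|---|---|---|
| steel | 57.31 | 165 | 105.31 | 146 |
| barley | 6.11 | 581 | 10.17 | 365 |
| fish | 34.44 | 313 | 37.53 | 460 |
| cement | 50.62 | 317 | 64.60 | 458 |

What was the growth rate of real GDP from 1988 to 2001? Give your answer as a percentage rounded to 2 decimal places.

Real GDP 1988 = Nominal GDP 1988 = 57.31·165 + 6.11·581 + 34.44·313 + 50.62·317 = 39832.32.
Real GDP 2001 (at 1988 prices) = 57.31·146 + 6.11·365 + 34.44·460 + 50.62·458 = 49623.77.
Real growth = 49623.77/39832.32 − 1 = 0.2458.

24.58%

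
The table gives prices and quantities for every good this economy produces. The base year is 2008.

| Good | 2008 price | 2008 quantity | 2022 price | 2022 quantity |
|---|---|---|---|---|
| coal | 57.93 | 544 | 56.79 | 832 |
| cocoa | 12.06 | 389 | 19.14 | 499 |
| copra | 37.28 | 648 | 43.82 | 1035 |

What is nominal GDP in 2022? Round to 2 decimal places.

102153.84

Nominal GDP 2022 = Σ (p_2022 × q_2022) = 56.79·832 + 19.14·499 + 43.82·1035 = 102153.84.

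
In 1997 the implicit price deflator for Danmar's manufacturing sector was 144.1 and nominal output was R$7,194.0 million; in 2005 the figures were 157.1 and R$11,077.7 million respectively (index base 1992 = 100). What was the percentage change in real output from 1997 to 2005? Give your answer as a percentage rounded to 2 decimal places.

Real output 1997 = 7194.0 / 1.441 = 4992.37.
Real output 2005 = 11077.7 / 1.571 = 7051.37.
Real growth = 7051.37 / 4992.37 − 1 = 0.4124.

41.24%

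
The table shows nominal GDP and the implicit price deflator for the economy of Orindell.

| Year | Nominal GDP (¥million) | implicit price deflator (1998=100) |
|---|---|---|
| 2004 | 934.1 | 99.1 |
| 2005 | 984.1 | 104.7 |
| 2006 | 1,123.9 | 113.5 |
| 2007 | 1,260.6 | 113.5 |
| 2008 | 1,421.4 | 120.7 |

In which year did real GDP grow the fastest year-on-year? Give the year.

2007

2005: real = 984.1/1.047 = 939.92; growth vs 2004 (942.58) = -0.28%.
2006: real = 1123.9/1.135 = 990.22; growth vs 2005 (939.92) = 5.35%.
2007: real = 1260.6/1.135 = 1110.66; growth vs 2006 (990.22) = 12.16%.
2008: real = 1421.4/1.207 = 1177.63; growth vs 2007 (1110.66) = 6.03%.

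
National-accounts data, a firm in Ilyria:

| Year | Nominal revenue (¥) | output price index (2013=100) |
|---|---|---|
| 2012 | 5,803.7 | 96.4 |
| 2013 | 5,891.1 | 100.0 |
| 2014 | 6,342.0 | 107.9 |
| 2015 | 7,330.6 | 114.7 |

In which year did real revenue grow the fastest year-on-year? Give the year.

2013: real = 5891.1/1.000 = 5891.10; growth vs 2012 (6020.44) = -2.15%.
2014: real = 6342.0/1.079 = 5877.66; growth vs 2013 (5891.10) = -0.23%.
2015: real = 7330.6/1.147 = 6391.11; growth vs 2014 (5877.66) = 8.74%.

2015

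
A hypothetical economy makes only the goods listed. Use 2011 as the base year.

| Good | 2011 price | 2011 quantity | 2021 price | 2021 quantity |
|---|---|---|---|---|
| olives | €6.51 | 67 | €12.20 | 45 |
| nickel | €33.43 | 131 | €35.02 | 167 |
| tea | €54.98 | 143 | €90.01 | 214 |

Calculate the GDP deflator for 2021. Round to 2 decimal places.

Nominal GDP 2021 = 12.20·45 + 35.02·167 + 90.01·214 = 25659.48.
Real GDP 2021 (at 2011 prices) = 6.51·45 + 33.43·167 + 54.98·214 = 17641.48.
Deflator = Nominal/Real × 100 = 25659.48/17641.48 × 100 = 145.450.

145.45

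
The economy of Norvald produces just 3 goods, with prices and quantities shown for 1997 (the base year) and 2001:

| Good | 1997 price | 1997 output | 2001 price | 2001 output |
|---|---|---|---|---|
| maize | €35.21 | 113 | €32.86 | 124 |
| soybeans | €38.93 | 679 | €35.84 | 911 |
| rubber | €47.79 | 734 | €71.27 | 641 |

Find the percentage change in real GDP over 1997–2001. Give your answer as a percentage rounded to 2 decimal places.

Real GDP 1997 = Nominal GDP 1997 = 35.21·113 + 38.93·679 + 47.79·734 = 65490.06.
Real GDP 2001 (at 1997 prices) = 35.21·124 + 38.93·911 + 47.79·641 = 70464.66.
Real growth = 70464.66/65490.06 − 1 = 0.0760.

7.60%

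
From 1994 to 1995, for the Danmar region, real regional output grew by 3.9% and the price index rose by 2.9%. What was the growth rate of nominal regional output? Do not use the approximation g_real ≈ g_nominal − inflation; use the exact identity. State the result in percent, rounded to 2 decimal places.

6.91%

(1 + g_nom) = (1 + g_real)(1 + π) = 1.0390 × 1.0290 = 1.06913.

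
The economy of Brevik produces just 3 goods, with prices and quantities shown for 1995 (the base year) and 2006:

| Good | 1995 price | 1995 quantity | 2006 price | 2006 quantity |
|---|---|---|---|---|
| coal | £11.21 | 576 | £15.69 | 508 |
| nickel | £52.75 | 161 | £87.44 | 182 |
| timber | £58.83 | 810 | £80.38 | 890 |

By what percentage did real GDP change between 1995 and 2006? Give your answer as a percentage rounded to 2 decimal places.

8.07%

Real GDP 1995 = Nominal GDP 1995 = 11.21·576 + 52.75·161 + 58.83·810 = 62602.01.
Real GDP 2006 (at 1995 prices) = 11.21·508 + 52.75·182 + 58.83·890 = 67653.88.
Real growth = 67653.88/62602.01 − 1 = 0.0807.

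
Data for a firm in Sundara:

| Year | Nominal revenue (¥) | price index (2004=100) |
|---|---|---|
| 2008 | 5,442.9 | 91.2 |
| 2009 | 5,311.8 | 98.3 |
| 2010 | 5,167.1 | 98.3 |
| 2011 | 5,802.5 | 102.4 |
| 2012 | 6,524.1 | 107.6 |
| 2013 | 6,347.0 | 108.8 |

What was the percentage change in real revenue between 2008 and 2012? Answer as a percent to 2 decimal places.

1.60%

Real revenue 2008 = 5442.9/0.912 = 5968.09.
Real revenue 2012 = 6524.1/1.076 = 6063.29.
Change = 6063.29/5968.09 − 1 = 0.0160.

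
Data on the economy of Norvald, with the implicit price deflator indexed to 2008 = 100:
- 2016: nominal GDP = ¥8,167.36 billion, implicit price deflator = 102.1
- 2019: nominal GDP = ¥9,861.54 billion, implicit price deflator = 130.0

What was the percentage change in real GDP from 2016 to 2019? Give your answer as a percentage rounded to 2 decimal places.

-5.17%

Real GDP 2016 = 8167.36 / 1.021 = 7999.37.
Real GDP 2019 = 9861.54 / 1.300 = 7585.80.
Real growth = 7585.80 / 7999.37 − 1 = -0.0517.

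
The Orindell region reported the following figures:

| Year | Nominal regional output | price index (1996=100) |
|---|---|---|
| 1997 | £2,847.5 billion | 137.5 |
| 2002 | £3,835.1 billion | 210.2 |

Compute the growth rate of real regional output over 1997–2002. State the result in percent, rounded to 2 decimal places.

-11.90%

Deflate each year: 1997 → 2847.5/1.375 = 2070.91; 2002 → 3835.1/2.102 = 1824.50.
So real regional output changed by 1824.50/2070.91 − 1 = -0.1190, i.e. -11.90%.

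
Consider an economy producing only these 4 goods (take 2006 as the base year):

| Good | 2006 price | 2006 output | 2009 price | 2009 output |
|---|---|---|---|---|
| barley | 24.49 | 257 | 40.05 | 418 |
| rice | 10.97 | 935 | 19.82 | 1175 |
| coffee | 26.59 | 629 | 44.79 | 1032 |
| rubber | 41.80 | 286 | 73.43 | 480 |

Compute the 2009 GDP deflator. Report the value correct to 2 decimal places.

Nominal GDP 2009 = 40.05·418 + 19.82·1175 + 44.79·1032 + 73.43·480 = 121499.08.
Real GDP 2009 (at 2006 prices) = 24.49·418 + 10.97·1175 + 26.59·1032 + 41.80·480 = 70631.45.
Deflator = Nominal/Real × 100 = 121499.08/70631.45 × 100 = 172.018.

172.02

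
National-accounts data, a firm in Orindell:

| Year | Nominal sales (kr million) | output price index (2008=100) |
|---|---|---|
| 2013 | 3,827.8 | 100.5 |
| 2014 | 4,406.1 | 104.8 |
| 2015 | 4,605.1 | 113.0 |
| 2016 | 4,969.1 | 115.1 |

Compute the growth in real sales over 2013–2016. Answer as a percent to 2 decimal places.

13.35%

Real sales 2013 = 3827.8/1.005 = 3808.76.
Real sales 2016 = 4969.1/1.151 = 4317.20.
Change = 4317.20/3808.76 − 1 = 0.1335.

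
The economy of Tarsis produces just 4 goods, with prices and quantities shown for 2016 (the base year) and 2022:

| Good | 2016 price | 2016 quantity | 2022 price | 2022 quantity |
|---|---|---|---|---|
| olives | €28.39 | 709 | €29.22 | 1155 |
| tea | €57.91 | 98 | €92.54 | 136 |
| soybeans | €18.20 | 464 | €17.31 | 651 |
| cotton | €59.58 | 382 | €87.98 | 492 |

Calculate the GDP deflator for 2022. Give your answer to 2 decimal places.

Nominal GDP 2022 = 29.22·1155 + 92.54·136 + 17.31·651 + 87.98·492 = 100889.51.
Real GDP 2022 (at 2016 prices) = 28.39·1155 + 57.91·136 + 18.20·651 + 59.58·492 = 81827.77.
Deflator = Nominal/Real × 100 = 100889.51/81827.77 × 100 = 123.295.

123.29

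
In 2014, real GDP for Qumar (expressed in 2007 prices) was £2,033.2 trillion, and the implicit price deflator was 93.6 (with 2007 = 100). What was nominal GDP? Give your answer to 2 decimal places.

£1,903.08 trillion

Nominal GDP = Real × (implicit price deflator/100) = 2033.2 × 0.936 = 1903.08.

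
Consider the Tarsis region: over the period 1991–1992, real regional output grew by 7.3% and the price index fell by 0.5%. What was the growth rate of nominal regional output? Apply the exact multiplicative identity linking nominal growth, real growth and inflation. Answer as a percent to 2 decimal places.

(1 + g_nom) = (1 + g_real)(1 + π) = 1.0730 × 0.9950 = 1.06764.

6.76%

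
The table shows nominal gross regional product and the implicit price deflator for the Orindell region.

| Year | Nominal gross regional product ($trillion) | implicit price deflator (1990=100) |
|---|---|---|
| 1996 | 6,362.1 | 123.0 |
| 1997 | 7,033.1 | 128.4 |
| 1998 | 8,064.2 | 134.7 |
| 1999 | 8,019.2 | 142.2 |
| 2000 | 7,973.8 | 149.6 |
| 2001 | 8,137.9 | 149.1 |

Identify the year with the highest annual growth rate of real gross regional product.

1997: real = 7033.1/1.284 = 5477.49; growth vs 1996 (5172.44) = 5.90%.
1998: real = 8064.2/1.347 = 5986.79; growth vs 1997 (5477.49) = 9.30%.
1999: real = 8019.2/1.422 = 5639.38; growth vs 1998 (5986.79) = -5.80%.
2000: real = 7973.8/1.496 = 5330.08; growth vs 1999 (5639.38) = -5.48%.
2001: real = 8137.9/1.491 = 5458.01; growth vs 2000 (5330.08) = 2.40%.

1998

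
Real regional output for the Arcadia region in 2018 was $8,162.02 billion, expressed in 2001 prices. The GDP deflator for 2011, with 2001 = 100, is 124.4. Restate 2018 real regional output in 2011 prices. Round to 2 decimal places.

Real regional output in 2011 prices = Real regional output in 2001 prices × (P_2011/P_2001) = 8162.02 × 1.244 = 10153.55.

$10,153.55 billion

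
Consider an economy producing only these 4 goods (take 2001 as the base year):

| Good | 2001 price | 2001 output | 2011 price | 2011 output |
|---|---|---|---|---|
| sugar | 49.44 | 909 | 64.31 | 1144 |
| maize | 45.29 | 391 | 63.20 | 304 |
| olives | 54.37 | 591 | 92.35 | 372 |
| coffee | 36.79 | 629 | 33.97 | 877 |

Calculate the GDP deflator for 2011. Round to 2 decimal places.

127.77

Nominal GDP 2011 = 64.31·1144 + 63.20·304 + 92.35·372 + 33.97·877 = 156929.33.
Real GDP 2011 (at 2001 prices) = 49.44·1144 + 45.29·304 + 54.37·372 + 36.79·877 = 122817.99.
Deflator = Nominal/Real × 100 = 156929.33/122817.99 × 100 = 127.774.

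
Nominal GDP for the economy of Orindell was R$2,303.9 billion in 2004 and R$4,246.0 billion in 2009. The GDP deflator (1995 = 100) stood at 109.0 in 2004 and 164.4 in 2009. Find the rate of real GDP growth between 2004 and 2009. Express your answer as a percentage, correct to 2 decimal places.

Deflate each year: 2004 → 2303.9/1.090 = 2113.67; 2009 → 4246.0/1.644 = 2582.73.
So real GDP changed by 2582.73/2113.67 − 1 = 0.2219, i.e. 22.19%.

22.19%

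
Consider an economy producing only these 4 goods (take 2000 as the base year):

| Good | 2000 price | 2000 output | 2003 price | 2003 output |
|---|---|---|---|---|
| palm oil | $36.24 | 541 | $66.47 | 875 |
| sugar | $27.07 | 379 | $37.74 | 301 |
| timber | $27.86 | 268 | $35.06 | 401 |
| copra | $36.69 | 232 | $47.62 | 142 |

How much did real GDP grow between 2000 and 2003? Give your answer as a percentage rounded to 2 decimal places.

22.68%

Real GDP 2000 = Nominal GDP 2000 = 36.24·541 + 27.07·379 + 27.86·268 + 36.69·232 = 45843.93.
Real GDP 2003 (at 2000 prices) = 36.24·875 + 27.07·301 + 27.86·401 + 36.69·142 = 56239.91.
Real growth = 56239.91/45843.93 − 1 = 0.2268.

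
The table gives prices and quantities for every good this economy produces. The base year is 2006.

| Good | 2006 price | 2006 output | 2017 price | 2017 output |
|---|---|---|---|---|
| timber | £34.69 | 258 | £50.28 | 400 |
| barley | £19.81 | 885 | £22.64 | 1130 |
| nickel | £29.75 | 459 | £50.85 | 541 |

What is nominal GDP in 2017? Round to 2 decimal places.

Nominal GDP 2017 = Σ (p_2017 × q_2017) = 50.28·400 + 22.64·1130 + 50.85·541 = 73205.05.

£73205.05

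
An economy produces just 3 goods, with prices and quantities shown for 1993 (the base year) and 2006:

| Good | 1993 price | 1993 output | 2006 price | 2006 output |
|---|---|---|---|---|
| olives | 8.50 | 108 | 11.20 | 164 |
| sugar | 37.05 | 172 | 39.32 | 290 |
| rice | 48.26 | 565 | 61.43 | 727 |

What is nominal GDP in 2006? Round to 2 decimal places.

Nominal GDP 2006 = Σ (p_2006 × q_2006) = 11.20·164 + 39.32·290 + 61.43·727 = 57899.21.

57899.21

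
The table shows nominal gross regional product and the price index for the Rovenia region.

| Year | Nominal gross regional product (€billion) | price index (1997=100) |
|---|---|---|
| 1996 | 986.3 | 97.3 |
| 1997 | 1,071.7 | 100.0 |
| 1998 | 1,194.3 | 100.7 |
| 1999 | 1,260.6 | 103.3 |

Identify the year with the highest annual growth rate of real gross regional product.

1997: real = 1071.7/1.000 = 1071.70; growth vs 1996 (1013.67) = 5.72%.
1998: real = 1194.3/1.007 = 1186.00; growth vs 1997 (1071.70) = 10.67%.
1999: real = 1260.6/1.033 = 1220.33; growth vs 1998 (1186.00) = 2.89%.

1998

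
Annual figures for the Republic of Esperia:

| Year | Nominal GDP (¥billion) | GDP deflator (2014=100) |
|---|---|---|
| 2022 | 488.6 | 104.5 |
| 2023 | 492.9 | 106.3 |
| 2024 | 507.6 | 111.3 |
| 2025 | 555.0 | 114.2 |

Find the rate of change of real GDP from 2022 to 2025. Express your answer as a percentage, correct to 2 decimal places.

3.94%

Real GDP 2022 = 488.6/1.045 = 467.56.
Real GDP 2025 = 555.0/1.142 = 485.99.
Change = 485.99/467.56 − 1 = 0.0394.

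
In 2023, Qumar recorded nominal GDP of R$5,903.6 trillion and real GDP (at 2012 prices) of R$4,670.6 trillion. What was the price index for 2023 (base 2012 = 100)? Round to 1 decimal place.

price index = (Nominal / Real) × 100 = 5903.6 / 4670.6 × 100 = 126.40.

126.4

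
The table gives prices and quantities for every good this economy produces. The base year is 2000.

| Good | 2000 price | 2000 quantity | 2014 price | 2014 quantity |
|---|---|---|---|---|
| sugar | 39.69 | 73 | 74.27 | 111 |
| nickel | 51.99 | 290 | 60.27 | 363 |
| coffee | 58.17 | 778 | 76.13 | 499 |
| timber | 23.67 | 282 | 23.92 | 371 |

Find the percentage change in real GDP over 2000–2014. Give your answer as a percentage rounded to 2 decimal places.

Real GDP 2000 = Nominal GDP 2000 = 39.69·73 + 51.99·290 + 58.17·778 + 23.67·282 = 69905.67.
Real GDP 2014 (at 2000 prices) = 39.69·111 + 51.99·363 + 58.17·499 + 23.67·371 = 61086.36.
Real growth = 61086.36/69905.67 − 1 = -0.1262.

-12.62%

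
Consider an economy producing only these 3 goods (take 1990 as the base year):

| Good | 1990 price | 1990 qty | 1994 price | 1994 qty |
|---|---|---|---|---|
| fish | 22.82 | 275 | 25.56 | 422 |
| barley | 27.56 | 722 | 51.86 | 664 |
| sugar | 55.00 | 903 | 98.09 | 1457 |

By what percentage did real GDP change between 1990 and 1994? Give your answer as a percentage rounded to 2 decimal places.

Real GDP 1990 = Nominal GDP 1990 = 22.82·275 + 27.56·722 + 55.00·903 = 75838.82.
Real GDP 1994 (at 1990 prices) = 22.82·422 + 27.56·664 + 55.00·1457 = 108064.88.
Real growth = 108064.88/75838.82 − 1 = 0.4249.

42.49%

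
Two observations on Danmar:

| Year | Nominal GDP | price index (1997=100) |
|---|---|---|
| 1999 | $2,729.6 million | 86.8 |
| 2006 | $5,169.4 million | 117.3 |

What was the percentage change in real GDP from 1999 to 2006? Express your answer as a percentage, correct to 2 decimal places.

40.14%

Deflate each year: 1999 → 2729.6/0.868 = 3144.70; 2006 → 5169.4/1.173 = 4406.99.
So real GDP changed by 4406.99/3144.70 − 1 = 0.4014, i.e. 40.14%.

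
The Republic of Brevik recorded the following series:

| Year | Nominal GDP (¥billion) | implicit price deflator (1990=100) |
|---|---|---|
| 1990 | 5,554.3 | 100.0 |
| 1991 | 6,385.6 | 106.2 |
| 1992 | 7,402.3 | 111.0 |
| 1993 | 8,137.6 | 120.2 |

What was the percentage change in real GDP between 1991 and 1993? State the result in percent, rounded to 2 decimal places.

Real GDP 1991 = 6385.6/1.062 = 6012.81.
Real GDP 1993 = 8137.6/1.202 = 6770.05.
Change = 6770.05/6012.81 − 1 = 0.1259.

12.59%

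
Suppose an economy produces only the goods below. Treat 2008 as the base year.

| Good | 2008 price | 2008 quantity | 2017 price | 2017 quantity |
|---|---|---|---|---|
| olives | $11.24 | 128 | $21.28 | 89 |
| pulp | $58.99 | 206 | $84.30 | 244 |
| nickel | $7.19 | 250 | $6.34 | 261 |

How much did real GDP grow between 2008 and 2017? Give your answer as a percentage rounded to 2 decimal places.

Real GDP 2008 = Nominal GDP 2008 = 11.24·128 + 58.99·206 + 7.19·250 = 15388.16.
Real GDP 2017 (at 2008 prices) = 11.24·89 + 58.99·244 + 7.19·261 = 17270.51.
Real growth = 17270.51/15388.16 − 1 = 0.1223.

12.23%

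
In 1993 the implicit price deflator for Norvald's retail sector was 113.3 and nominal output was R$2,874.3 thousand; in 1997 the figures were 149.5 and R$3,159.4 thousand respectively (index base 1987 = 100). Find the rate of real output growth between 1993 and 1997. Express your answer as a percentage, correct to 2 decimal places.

-16.70%

Deflate each year: 1993 → 2874.3/1.133 = 2536.89; 1997 → 3159.4/1.495 = 2113.31.
So real output changed by 2113.31/2536.89 − 1 = -0.1670, i.e. -16.70%.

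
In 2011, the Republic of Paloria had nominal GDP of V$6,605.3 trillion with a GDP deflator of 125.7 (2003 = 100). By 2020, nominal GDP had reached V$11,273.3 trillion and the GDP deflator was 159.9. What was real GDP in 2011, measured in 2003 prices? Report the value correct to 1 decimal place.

V$5,254.8 trillion

Real GDP = Nominal / (GDP deflator/100) = 6605.3 / 1.257 = 5254.81.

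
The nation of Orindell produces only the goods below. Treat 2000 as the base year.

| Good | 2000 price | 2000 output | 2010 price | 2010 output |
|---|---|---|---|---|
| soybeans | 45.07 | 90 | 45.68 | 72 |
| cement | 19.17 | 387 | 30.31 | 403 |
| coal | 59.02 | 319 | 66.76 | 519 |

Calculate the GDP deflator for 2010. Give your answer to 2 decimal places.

Nominal GDP 2010 = 45.68·72 + 30.31·403 + 66.76·519 = 50152.33.
Real GDP 2010 (at 2000 prices) = 45.07·72 + 19.17·403 + 59.02·519 = 41601.93.
Deflator = Nominal/Real × 100 = 50152.33/41601.93 × 100 = 120.553.

120.55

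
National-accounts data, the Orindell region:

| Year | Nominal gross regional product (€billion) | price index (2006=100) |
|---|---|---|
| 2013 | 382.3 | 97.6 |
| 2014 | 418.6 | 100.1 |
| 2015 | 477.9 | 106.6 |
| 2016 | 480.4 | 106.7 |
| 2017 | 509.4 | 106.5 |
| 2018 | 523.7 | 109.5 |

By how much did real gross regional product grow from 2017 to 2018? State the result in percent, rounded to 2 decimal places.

Real gross regional product 2017 = 509.4/1.065 = 478.31.
Real gross regional product 2018 = 523.7/1.095 = 478.26.
Change = 478.26/478.31 − 1 = -0.0001.

-0.01%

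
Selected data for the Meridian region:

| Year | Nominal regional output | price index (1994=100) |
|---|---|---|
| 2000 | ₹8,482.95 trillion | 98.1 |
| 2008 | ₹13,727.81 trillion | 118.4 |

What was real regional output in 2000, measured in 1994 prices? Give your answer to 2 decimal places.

₹8,647.25 trillion

Real regional output = Nominal / (price index/100) = 8482.95 / 0.981 = 8647.25.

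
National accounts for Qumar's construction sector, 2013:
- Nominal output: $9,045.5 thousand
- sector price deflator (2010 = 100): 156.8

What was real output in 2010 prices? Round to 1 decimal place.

$5,768.8 thousand

Real output = Nominal / (sector price deflator/100) = 9045.5 / 1.568 = 5768.81.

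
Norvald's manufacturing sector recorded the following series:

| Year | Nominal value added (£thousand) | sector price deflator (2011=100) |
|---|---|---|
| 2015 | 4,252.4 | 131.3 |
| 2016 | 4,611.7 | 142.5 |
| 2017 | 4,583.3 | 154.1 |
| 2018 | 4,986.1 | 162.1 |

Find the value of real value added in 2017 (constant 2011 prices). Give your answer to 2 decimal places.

£2,974.24 thousand

Real value added 2017 = 4583.3 / 1.541 = 2974.24.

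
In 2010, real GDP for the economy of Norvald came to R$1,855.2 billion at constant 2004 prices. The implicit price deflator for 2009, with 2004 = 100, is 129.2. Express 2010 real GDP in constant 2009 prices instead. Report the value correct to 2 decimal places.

R$2,396.92 billion

Real GDP in 2009 prices = Real GDP in 2004 prices × (P_2009/P_2004) = 1855.2 × 1.292 = 2396.92.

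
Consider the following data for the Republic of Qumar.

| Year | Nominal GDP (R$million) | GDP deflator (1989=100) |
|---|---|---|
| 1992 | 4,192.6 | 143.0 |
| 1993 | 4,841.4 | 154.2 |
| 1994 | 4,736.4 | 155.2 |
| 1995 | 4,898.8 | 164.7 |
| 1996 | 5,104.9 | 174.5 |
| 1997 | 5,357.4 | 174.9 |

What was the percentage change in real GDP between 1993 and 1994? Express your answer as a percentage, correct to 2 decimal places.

Real GDP 1993 = 4841.4/1.542 = 3139.69.
Real GDP 1994 = 4736.4/1.552 = 3051.80.
Change = 3051.80/3139.69 − 1 = -0.0280.

-2.80%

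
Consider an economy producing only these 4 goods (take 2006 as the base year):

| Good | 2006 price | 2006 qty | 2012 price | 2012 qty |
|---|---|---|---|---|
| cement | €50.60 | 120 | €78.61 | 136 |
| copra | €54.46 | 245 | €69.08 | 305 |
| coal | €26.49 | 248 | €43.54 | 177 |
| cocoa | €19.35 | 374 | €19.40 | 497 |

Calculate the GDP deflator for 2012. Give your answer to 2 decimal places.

Nominal GDP 2012 = 78.61·136 + 69.08·305 + 43.54·177 + 19.40·497 = 49108.74.
Real GDP 2012 (at 2006 prices) = 50.60·136 + 54.46·305 + 26.49·177 + 19.35·497 = 37797.58.
Deflator = Nominal/Real × 100 = 49108.74/37797.58 × 100 = 129.926.

129.93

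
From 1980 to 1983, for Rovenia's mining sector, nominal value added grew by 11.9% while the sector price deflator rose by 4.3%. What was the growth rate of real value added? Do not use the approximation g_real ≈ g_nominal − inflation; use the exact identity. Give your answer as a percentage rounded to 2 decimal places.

7.29%

(1 + g_nom) = (1 + g_real)(1 + π), so g_real = 1.1190 / 1.0430 − 1 = 0.07287.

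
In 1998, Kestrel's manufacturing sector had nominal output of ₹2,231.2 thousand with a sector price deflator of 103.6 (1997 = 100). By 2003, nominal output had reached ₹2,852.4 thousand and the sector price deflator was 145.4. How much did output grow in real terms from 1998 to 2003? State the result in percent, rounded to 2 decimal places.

Deflate each year: 1998 → 2231.2/1.036 = 2153.67; 2003 → 2852.4/1.454 = 1961.76.
So real output changed by 1961.76/2153.67 − 1 = -0.0891, i.e. -8.91%.

-8.91%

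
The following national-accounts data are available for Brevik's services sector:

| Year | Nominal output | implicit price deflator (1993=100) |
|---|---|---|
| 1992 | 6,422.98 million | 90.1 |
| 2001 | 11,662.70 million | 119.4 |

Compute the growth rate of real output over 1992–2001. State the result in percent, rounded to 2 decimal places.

Real output 1992 = 6422.98 / 0.901 = 7128.72.
Real output 2001 = 11662.70 / 1.194 = 9767.76.
Real growth = 9767.76 / 7128.72 − 1 = 0.3702.

37.02%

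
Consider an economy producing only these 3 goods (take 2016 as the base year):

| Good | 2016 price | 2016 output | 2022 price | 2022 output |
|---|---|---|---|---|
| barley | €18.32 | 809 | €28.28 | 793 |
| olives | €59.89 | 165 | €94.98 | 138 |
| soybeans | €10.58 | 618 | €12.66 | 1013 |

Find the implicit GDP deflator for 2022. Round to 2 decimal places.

144.31

Nominal GDP 2022 = 28.28·793 + 94.98·138 + 12.66·1013 = 48357.86.
Real GDP 2022 (at 2016 prices) = 18.32·793 + 59.89·138 + 10.58·1013 = 33510.12.
Deflator = Nominal/Real × 100 = 48357.86/33510.12 × 100 = 144.308.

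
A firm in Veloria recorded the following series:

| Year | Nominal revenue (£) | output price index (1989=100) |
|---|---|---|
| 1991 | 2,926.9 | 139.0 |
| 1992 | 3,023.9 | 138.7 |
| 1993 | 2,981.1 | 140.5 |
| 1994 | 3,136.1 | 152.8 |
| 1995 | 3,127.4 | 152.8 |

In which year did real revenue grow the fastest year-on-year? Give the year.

1992

1992: real = 3023.9/1.387 = 2180.17; growth vs 1991 (2105.68) = 3.54%.
1993: real = 2981.1/1.405 = 2121.78; growth vs 1992 (2180.17) = -2.68%.
1994: real = 3136.1/1.528 = 2052.42; growth vs 1993 (2121.78) = -3.27%.
1995: real = 3127.4/1.528 = 2046.73; growth vs 1994 (2052.42) = -0.28%.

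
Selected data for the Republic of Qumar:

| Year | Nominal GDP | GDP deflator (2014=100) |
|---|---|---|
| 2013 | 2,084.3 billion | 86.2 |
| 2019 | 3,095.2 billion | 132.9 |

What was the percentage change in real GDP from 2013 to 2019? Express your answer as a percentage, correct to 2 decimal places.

-3.68%

Deflate each year: 2013 → 2084.3/0.862 = 2417.98; 2019 → 3095.2/1.329 = 2328.97.
So real GDP changed by 2328.97/2417.98 − 1 = -0.0368, i.e. -3.68%.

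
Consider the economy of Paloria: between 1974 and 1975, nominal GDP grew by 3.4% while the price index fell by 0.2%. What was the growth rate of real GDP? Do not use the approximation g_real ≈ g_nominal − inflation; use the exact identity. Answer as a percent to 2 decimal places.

3.61%

(1 + g_nom) = (1 + g_real)(1 + π), so g_real = 1.0340 / 0.9980 − 1 = 0.03607.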